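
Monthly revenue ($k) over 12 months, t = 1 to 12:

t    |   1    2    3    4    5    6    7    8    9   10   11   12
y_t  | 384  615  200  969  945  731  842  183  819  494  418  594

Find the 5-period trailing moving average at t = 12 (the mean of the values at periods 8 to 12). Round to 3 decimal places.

501.600

Sum of periods 8–12: 183 + 819 + 494 + 418 + 594 = 2508
Divide by 5: 2508 / 5 = 501.600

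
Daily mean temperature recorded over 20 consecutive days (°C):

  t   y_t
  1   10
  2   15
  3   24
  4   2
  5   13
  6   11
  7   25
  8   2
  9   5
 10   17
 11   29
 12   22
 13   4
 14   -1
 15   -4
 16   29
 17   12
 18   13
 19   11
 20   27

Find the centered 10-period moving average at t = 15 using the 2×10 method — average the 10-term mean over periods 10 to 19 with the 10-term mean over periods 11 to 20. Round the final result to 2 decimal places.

Sum over 10–19: 17 + 29 + 22 + 4 + (-1) + (-4) + 29 + 12 + 13 + 11 = 132
Sum over 11–20: 29 + 22 + 4 + (-1) + (-4) + 29 + 12 + 13 + 11 + 27 = 142
CMA at t=15 = (132 + 142) / (2·10) = 274 / 20 = 13.70

13.70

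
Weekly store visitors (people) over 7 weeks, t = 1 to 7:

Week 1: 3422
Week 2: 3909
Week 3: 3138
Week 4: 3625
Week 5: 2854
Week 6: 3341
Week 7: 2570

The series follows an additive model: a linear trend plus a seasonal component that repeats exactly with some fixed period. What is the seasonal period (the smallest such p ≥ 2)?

First differences y_{t+1} − y_t: 487, -771, 487, -771, 487, -771, …
The difference pattern repeats every 2 terms and not for any smaller step, so p = 2.

2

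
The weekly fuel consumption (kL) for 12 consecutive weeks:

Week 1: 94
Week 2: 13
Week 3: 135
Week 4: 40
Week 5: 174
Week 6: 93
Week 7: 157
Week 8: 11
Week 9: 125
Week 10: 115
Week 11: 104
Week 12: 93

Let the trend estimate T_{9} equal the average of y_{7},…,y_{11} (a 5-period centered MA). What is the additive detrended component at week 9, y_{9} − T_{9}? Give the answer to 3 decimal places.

22.600

Trend T_9 = (157 + 11 + 125 + 115 + 104) / 5 = 512/5 = 102.40000
Detrended value: 125 − 102.40000 = 22.600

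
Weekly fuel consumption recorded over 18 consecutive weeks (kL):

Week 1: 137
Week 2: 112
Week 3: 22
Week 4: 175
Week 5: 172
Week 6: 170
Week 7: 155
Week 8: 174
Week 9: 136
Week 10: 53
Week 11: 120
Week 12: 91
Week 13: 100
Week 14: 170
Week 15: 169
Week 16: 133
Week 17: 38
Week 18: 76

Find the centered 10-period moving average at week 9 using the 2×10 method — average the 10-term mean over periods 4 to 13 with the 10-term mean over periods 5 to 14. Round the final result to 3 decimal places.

134.350

Sum over 4–13: 175 + 172 + 170 + 155 + 174 + 136 + 53 + 120 + 91 + 100 = 1346
Sum over 5–14: 172 + 170 + 155 + 174 + 136 + 53 + 120 + 91 + 100 + 170 = 1341
CMA at t=9 = (1346 + 1341) / (2·10) = 2687 / 20 = 134.350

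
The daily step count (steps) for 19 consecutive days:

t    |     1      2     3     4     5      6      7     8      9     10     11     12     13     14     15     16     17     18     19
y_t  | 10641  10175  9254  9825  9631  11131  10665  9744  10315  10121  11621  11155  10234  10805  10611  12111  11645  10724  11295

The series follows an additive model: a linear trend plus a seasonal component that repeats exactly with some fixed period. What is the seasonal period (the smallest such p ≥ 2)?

5

First differences y_{t+1} − y_t: -466, -921, 571, -194, 1500, -466, -921, 571, -194, 1500, -466, -921, …
The difference pattern repeats every 5 terms and not for any smaller step, so p = 5.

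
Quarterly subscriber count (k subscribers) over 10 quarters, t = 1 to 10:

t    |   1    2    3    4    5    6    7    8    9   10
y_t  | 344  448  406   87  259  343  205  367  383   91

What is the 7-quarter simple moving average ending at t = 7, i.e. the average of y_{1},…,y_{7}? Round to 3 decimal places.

Sum of periods 1–7: 344 + 448 + 406 + 87 + 259 + 343 + 205 = 2092
Divide by 7: 2092 / 7 = 298.857

298.857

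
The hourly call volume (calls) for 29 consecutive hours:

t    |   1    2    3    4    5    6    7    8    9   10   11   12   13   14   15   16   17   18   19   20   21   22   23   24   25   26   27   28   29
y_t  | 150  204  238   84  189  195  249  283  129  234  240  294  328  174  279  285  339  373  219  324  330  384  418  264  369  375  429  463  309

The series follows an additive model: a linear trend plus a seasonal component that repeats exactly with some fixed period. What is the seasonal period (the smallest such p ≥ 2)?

First differences y_{t+1} − y_t: 54, 34, -154, 105, 6, 54, 34, -154, 105, 6, 54, 34, …
The difference pattern repeats every 5 terms and not for any smaller step, so p = 5.

5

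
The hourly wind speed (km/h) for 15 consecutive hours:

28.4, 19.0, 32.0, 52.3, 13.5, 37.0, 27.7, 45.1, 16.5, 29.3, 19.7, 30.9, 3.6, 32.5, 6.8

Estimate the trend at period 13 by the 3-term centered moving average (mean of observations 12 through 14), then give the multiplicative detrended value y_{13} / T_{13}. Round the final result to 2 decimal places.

0.16

Trend T_13 = (30.9 + 3.6 + 32.5) / 3 = 67.0/3 = 22.3333
Ratio to trend: 3.6 / 22.3333 = 0.16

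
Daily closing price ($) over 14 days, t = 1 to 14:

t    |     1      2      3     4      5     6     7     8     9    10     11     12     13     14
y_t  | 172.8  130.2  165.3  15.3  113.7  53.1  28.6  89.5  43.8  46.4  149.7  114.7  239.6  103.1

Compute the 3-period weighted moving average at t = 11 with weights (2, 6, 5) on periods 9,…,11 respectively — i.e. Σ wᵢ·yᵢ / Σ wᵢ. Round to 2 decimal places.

85.73

Weighted sum: 2·43.8 + 6·46.4 + 5·149.7 = 87.6 + 278.4 + 748.5 = 1114.5
Weight total: 2 + 6 + 5 = 13
WMA = 1114.5 / 13 = 85.73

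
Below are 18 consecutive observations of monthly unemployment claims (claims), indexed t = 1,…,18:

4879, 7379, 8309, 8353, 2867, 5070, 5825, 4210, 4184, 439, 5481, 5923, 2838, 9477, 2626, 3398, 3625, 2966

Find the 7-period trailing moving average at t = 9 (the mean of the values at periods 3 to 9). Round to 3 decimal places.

Sum of periods 3–9: 8309 + 8353 + 2867 + 5070 + 5825 + 4210 + 4184 = 38818
Divide by 7: 38818 / 7 = 5545.429

5545.429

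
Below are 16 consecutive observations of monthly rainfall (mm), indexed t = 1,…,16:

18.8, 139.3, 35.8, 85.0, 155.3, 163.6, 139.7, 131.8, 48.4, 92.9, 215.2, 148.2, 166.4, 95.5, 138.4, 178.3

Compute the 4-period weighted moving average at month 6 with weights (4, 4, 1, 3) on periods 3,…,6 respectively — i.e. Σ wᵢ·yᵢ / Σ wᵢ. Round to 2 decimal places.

Weighted sum: 4·35.8 + 4·85.0 + 1·155.3 + 3·163.6 = 143.2 + 340.0 + 155.3 + 490.8 = 1129.3
Weight total: 4 + 4 + 1 + 3 = 12
WMA = 1129.3 / 12 = 94.11

94.11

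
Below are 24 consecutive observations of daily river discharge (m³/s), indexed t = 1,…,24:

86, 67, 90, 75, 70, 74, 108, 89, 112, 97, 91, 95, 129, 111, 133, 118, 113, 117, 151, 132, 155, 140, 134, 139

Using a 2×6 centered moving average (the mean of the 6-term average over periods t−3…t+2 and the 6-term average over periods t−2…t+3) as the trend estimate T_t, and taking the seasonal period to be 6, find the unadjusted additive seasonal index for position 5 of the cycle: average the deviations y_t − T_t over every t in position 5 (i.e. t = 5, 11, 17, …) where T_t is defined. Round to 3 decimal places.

-12.694

Season position 5 occurs at t = 5, 11, 17 (where T_t is defined).
t=5: T_5 = 82.50000; y_5 − T_5 = 70 − 82.50000 = -12.50000
t=11: T_11 = 104.00000; y_11 − T_11 = 91 − 104.00000 = -13.00000
t=17: T_17 = 125.58333; y_17 − T_17 = 113 − 125.58333 = -12.58333
Mean deviation: (-12.50000 + -13.00000 + -12.58333) / 3 = -12.694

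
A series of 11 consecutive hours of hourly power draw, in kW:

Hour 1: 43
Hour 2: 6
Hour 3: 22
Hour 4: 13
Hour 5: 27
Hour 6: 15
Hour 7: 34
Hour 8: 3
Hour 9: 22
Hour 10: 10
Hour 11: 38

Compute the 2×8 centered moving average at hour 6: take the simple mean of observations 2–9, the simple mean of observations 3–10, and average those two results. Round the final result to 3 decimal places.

18.000

Sum over 2–9: 6 + 22 + 13 + 27 + 15 + 34 + 3 + 22 = 142
Sum over 3–10: 22 + 13 + 27 + 15 + 34 + 3 + 22 + 10 = 146
CMA at t=6 = (142 + 146) / (2·8) = 288 / 16 = 18.000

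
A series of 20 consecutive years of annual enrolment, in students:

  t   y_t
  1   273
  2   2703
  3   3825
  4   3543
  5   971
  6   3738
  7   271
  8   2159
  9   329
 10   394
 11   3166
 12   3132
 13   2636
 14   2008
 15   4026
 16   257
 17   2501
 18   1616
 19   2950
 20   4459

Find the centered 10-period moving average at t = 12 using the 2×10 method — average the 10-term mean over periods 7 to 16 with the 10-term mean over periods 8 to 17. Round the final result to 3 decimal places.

Sum over 7–16: 271 + 2159 + 329 + 394 + 3166 + 3132 + 2636 + 2008 + 4026 + 257 = 18378
Sum over 8–17: 2159 + 329 + 394 + 3166 + 3132 + 2636 + 2008 + 4026 + 257 + 2501 = 20608
CMA at t=12 = (18378 + 20608) / (2·10) = 38986 / 20 = 1949.300

1949.300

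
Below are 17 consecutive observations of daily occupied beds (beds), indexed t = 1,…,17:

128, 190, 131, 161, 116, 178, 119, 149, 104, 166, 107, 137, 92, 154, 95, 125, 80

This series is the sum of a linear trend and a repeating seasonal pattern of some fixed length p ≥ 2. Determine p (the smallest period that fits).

First differences y_{t+1} − y_t: 62, -59, 30, -45, 62, -59, 30, -45, 62, -59, …
The difference pattern repeats every 4 terms and not for any smaller step, so p = 4.

4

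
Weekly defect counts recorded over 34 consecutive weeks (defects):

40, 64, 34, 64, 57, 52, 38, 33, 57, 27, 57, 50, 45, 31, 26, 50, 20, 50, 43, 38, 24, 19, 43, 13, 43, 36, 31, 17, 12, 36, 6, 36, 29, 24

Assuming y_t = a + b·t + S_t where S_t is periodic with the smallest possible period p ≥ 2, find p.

7

First differences y_{t+1} − y_t: 24, -30, 30, -7, -5, -14, -5, 24, -30, 30, -7, -5, -14, -5, 24, -30, …
The difference pattern repeats every 7 terms and not for any smaller step, so p = 7.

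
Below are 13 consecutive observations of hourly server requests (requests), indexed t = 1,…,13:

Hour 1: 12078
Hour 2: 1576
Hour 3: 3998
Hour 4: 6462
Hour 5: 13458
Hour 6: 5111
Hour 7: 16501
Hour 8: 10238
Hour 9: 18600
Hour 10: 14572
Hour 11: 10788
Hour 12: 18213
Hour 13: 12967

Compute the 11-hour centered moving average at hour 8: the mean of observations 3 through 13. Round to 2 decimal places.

Sum of periods 3–13: 3998 + 6462 + 13458 + 5111 + 16501 + 10238 + 18600 + 14572 + 10788 + 18213 + 12967 = 130908
Divide by 11: 130908 / 11 = 11900.73

11900.73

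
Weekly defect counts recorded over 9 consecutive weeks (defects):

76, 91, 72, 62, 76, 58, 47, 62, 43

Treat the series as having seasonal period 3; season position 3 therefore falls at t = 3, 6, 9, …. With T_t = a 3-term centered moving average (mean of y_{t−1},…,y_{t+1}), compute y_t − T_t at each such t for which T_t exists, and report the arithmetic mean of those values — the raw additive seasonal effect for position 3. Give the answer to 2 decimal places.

-2.67

Season position 3 occurs at t = 3, 6 (where T_t is defined).
t=3: T_3 = 75.0000; y_3 − T_3 = 72 − 75.0000 = -3.0000
t=6: T_6 = 60.3333; y_6 − T_6 = 58 − 60.3333 = -2.3333
Mean deviation: (-3.0000 + -2.3333) / 2 = -2.67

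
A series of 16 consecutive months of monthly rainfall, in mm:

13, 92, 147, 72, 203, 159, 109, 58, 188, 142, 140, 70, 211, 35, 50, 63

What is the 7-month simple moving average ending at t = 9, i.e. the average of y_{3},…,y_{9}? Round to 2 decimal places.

133.71

Sum of periods 3–9: 147 + 72 + 203 + 159 + 109 + 58 + 188 = 936
Divide by 7: 936 / 7 = 133.71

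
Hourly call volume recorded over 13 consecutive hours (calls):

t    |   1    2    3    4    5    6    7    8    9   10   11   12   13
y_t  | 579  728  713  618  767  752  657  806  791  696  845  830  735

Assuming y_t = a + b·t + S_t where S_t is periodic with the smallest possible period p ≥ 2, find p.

First differences y_{t+1} − y_t: 149, -15, -95, 149, -15, -95, 149, -15, …
The difference pattern repeats every 3 terms and not for any smaller step, so p = 3.

3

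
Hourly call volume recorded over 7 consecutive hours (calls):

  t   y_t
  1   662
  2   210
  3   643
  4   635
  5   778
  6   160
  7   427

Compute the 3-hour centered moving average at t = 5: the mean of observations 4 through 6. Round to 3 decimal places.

524.333

Sum of periods 4–6: 635 + 778 + 160 = 1573
Divide by 3: 1573 / 3 = 524.333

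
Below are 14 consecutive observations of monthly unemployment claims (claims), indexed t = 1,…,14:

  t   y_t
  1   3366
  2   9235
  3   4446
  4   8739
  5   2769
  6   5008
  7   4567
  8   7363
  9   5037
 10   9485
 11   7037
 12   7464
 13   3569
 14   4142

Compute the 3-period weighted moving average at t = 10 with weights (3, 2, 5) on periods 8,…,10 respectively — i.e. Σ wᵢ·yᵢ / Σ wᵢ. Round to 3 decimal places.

7958.800

Weighted sum: 3·7363 + 2·5037 + 5·9485 = 22089 + 10074 + 47425 = 79588
Weight total: 3 + 2 + 5 = 10
WMA = 79588 / 10 = 7958.800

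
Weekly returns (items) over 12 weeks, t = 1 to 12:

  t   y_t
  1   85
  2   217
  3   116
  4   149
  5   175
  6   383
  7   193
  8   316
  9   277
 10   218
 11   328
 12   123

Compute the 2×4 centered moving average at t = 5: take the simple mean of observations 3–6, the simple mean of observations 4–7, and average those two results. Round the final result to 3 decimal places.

Sum over 3–6: 116 + 149 + 175 + 383 = 823
Sum over 4–7: 149 + 175 + 383 + 193 = 900
CMA at t=5 = (823 + 900) / (2·4) = 1723 / 8 = 215.375

215.375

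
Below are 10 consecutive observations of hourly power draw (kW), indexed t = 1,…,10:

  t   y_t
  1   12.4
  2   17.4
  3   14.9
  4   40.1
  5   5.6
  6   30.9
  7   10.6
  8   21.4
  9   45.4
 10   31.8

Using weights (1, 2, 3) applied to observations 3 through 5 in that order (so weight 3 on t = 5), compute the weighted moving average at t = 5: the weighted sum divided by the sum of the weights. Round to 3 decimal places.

18.650

Weighted sum: 1·14.9 + 2·40.1 + 3·5.6 = 14.9 + 80.2 + 16.8 = 111.9
Weight total: 1 + 2 + 3 = 6
WMA = 111.9 / 6 = 18.650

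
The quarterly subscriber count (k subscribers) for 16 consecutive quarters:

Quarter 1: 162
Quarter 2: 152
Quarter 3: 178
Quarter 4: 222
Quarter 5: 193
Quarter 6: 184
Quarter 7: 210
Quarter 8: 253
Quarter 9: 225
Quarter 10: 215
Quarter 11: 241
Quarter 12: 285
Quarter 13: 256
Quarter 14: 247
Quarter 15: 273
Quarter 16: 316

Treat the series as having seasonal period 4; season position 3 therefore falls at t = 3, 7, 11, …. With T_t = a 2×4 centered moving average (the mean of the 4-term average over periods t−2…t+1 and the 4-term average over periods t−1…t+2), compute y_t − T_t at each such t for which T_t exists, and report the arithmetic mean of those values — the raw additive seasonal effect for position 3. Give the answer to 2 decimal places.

Season position 3 occurs at t = 3, 7, 11 (where T_t is defined).
t=3: T_3 = 182.3750; y_3 − T_3 = 178 − 182.3750 = -4.3750
t=7: T_7 = 214.0000; y_7 − T_7 = 210 − 214.0000 = -4.0000
t=11: T_11 = 245.3750; y_11 − T_11 = 241 − 245.3750 = -4.3750
Mean deviation: (-4.3750 + -4.0000 + -4.3750) / 3 = -4.25

-4.25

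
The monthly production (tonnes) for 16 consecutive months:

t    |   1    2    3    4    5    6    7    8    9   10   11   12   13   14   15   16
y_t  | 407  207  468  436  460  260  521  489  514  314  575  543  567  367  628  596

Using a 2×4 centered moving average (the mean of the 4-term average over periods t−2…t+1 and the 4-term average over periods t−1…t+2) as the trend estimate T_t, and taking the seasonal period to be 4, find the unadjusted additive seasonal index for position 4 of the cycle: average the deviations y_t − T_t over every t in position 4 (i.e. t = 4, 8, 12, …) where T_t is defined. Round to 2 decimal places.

36.50

Season position 4 occurs at t = 4, 8, 12 (where T_t is defined).
t=4: T_4 = 399.3750; y_4 − T_4 = 436 − 399.3750 = 36.6250
t=8: T_8 = 452.7500; y_8 − T_8 = 489 − 452.7500 = 36.2500
t=12: T_12 = 506.3750; y_12 − T_12 = 543 − 506.3750 = 36.6250
Mean deviation: (36.6250 + 36.2500 + 36.6250) / 3 = 36.50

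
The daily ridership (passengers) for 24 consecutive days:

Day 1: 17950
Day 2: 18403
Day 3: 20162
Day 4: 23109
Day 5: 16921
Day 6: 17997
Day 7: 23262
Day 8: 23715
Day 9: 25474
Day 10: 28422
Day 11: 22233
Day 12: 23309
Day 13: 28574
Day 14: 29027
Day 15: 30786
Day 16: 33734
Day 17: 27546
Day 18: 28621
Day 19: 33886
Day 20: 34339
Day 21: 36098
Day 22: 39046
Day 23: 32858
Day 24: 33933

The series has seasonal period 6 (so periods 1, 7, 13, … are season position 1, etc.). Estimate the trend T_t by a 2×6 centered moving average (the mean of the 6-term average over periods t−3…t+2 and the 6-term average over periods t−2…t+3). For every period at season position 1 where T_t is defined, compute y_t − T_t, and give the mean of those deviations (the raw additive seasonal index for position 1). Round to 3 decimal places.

Season position 1 occurs at t = 7, 13, 19 (where T_t is defined).
t=7: T_7 = 22189.08333; y_7 − T_7 = 23262 − 22189.08333 = 1072.91667
t=13: T_13 = 27501.16667; y_13 − T_13 = 28574 − 27501.16667 = 1072.83333
t=19: T_19 = 32813.33333; y_19 − T_19 = 33886 − 32813.33333 = 1072.66667
Mean deviation: (1072.91667 + 1072.83333 + 1072.66667) / 3 = 1072.806

1072.806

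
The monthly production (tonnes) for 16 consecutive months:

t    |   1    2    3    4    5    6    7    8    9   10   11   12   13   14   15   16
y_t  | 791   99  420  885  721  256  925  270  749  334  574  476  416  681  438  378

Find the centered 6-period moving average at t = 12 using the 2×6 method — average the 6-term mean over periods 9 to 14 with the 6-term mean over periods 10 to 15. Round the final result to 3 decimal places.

512.417

Sum over 9–14: 749 + 334 + 574 + 476 + 416 + 681 = 3230
Sum over 10–15: 334 + 574 + 476 + 416 + 681 + 438 = 2919
CMA at t=12 = (3230 + 2919) / (2·6) = 6149 / 12 = 512.417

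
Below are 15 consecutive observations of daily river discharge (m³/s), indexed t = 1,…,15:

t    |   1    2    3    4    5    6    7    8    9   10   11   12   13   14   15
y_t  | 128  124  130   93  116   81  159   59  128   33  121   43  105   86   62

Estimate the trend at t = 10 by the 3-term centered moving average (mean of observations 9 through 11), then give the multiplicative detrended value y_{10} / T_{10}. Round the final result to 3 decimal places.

0.351

Trend T_10 = (128 + 33 + 121) / 3 = 282/3 = 94.00000
Ratio to trend: 33 / 94.00000 = 0.351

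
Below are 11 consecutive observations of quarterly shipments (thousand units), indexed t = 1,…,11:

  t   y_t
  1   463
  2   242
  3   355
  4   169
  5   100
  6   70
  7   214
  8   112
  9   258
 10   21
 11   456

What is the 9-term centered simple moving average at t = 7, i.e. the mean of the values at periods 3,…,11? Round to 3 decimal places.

Sum of periods 3–11: 355 + 169 + 100 + 70 + 214 + 112 + 258 + 21 + 456 = 1755
Divide by 9: 1755 / 9 = 195.000

195.000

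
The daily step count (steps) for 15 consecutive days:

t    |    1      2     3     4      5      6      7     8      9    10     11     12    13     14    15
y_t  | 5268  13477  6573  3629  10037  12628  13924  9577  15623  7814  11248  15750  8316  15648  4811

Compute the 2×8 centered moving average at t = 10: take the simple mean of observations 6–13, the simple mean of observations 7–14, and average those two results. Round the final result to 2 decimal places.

Sum over 6–13: 12628 + 13924 + 9577 + 15623 + 7814 + 11248 + 15750 + 8316 = 94880
Sum over 7–14: 13924 + 9577 + 15623 + 7814 + 11248 + 15750 + 8316 + 15648 = 97900
CMA at t=10 = (94880 + 97900) / (2·8) = 192780 / 16 = 12048.75

12048.75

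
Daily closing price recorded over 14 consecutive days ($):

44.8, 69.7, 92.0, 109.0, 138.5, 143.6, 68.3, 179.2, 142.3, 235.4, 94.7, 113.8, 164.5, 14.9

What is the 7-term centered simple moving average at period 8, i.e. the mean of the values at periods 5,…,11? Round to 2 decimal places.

143.14

Sum of periods 5–11: 138.5 + 143.6 + 68.3 + 179.2 + 142.3 + 235.4 + 94.7 = 1002.0
Divide by 7: 1002.0 / 7 = 143.14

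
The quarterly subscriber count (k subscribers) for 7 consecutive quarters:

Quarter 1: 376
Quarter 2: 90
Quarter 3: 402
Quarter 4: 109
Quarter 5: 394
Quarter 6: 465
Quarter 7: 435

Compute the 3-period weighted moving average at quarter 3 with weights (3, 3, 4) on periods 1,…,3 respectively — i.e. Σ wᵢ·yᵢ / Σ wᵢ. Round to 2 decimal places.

300.60

Weighted sum: 3·376 + 3·90 + 4·402 = 1128 + 270 + 1608 = 3006
Weight total: 3 + 3 + 4 = 10
WMA = 3006 / 10 = 300.60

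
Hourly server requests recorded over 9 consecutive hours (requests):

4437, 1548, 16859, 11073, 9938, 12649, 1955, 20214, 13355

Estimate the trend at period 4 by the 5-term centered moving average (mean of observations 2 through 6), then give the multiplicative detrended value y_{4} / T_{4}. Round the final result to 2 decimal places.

1.06

Trend T_4 = (1548 + 16859 + 11073 + 9938 + 12649) / 5 = 52067/5 = 10413.4000
Ratio to trend: 11073 / 10413.4000 = 1.06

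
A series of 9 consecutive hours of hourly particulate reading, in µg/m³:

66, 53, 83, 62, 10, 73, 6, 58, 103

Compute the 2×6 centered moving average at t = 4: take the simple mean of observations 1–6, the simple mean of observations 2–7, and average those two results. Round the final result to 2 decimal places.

Sum over 1–6: 66 + 53 + 83 + 62 + 10 + 73 = 347
Sum over 2–7: 53 + 83 + 62 + 10 + 73 + 6 = 287
CMA at t=4 = (347 + 287) / (2·6) = 634 / 12 = 52.83

52.83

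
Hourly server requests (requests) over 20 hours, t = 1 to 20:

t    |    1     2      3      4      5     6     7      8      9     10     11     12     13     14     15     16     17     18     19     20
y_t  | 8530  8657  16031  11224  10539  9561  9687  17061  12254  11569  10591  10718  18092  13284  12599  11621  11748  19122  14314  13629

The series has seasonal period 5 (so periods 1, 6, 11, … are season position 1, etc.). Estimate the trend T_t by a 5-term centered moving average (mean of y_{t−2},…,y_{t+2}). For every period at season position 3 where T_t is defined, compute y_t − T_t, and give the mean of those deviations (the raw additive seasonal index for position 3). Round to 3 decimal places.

Season position 3 occurs at t = 3, 8, 13, 18 (where T_t is defined).
t=3: T_3 = 10996.20000; y_3 − T_3 = 16031 − 10996.20000 = 5034.80000
t=8: T_8 = 12026.40000; y_8 − T_8 = 17061 − 12026.40000 = 5034.60000
t=13: T_13 = 13056.80000; y_13 − T_13 = 18092 − 13056.80000 = 5035.20000
t=18: T_18 = 14086.80000; y_18 − T_18 = 19122 − 14086.80000 = 5035.20000
Mean deviation: (5034.80000 + 5034.60000 + 5035.20000 + 5035.20000) / 4 = 5034.950

5034.950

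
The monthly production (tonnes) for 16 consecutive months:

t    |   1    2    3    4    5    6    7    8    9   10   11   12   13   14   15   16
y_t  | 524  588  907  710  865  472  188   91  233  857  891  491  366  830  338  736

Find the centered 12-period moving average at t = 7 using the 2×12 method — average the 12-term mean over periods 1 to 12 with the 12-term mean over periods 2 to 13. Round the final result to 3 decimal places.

Sum over 1–12: 524 + 588 + 907 + 710 + 865 + 472 + 188 + 91 + 233 + 857 + 891 + 491 = 6817
Sum over 2–13: 588 + 907 + 710 + 865 + 472 + 188 + 91 + 233 + 857 + 891 + 491 + 366 = 6659
CMA at t=7 = (6817 + 6659) / (2·12) = 13476 / 24 = 561.500

561.500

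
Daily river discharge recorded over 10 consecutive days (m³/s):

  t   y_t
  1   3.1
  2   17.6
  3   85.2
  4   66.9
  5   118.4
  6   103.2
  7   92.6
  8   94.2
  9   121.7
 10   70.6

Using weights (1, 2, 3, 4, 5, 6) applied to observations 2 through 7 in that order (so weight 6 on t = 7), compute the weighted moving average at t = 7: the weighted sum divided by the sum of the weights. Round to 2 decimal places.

92.09

Weighted sum: 1·17.6 + 2·85.2 + 3·66.9 + 4·118.4 + 5·103.2 + 6·92.6 = 17.6 + 170.4 + 200.7 + 473.6 + 516.0 + 555.6 = 1933.9
Weight total: 1 + 2 + 3 + 4 + 5 + 6 = 21
WMA = 1933.9 / 21 = 92.09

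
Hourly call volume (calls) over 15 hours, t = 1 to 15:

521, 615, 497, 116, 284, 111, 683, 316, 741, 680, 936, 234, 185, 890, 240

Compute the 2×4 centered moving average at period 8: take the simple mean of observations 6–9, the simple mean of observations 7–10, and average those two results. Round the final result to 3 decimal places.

533.875

Sum over 6–9: 111 + 683 + 316 + 741 = 1851
Sum over 7–10: 683 + 316 + 741 + 680 = 2420
CMA at t=8 = (1851 + 2420) / (2·4) = 4271 / 8 = 533.875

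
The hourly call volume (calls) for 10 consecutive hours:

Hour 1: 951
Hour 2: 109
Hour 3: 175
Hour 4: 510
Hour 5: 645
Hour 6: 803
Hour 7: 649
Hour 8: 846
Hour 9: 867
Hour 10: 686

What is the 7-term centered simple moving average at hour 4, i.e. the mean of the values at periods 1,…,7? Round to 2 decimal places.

Sum of periods 1–7: 951 + 109 + 175 + 510 + 645 + 803 + 649 = 3842
Divide by 7: 3842 / 7 = 548.86

548.86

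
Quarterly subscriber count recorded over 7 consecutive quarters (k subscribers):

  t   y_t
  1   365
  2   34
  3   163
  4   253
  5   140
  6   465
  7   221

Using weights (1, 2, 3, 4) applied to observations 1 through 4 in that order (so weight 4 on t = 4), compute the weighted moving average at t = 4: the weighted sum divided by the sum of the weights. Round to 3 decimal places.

Weighted sum: 1·365 + 2·34 + 3·163 + 4·253 = 365 + 68 + 489 + 1012 = 1934
Weight total: 1 + 2 + 3 + 4 = 10
WMA = 1934 / 10 = 193.400

193.400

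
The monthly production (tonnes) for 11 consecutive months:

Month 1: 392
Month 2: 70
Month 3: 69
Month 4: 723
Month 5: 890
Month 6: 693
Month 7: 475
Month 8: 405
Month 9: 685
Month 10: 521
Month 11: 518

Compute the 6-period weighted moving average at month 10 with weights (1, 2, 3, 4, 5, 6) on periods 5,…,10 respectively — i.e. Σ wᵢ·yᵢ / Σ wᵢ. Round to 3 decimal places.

Weighted sum: 1·890 + 2·693 + 3·475 + 4·405 + 5·685 + 6·521 = 890 + 1386 + 1425 + 1620 + 3425 + 3126 = 11872
Weight total: 1 + 2 + 3 + 4 + 5 + 6 = 21
WMA = 11872 / 21 = 565.333

565.333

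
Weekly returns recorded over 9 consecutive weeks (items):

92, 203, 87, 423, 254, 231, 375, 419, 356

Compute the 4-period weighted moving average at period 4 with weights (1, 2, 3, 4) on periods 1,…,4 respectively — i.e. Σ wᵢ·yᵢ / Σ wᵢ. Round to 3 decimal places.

245.100

Weighted sum: 1·92 + 2·203 + 3·87 + 4·423 = 92 + 406 + 261 + 1692 = 2451
Weight total: 1 + 2 + 3 + 4 = 10
WMA = 2451 / 10 = 245.100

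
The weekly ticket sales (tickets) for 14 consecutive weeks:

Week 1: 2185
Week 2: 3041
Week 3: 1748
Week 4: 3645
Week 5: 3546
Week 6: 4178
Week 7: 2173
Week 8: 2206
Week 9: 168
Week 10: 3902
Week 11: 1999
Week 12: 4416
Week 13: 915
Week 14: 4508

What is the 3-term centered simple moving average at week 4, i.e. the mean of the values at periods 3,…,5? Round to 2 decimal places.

2979.67

Sum of periods 3–5: 1748 + 3645 + 3546 = 8939
Divide by 3: 8939 / 3 = 2979.67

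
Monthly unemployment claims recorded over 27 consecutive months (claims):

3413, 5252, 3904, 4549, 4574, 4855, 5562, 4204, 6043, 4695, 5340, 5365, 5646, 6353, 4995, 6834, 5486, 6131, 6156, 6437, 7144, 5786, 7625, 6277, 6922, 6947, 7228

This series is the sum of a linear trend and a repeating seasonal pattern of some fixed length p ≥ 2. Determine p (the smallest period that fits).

7

First differences y_{t+1} − y_t: 1839, -1348, 645, 25, 281, 707, -1358, 1839, -1348, 645, 25, 281, 707, -1358, 1839, -1348, …
The difference pattern repeats every 7 terms and not for any smaller step, so p = 7.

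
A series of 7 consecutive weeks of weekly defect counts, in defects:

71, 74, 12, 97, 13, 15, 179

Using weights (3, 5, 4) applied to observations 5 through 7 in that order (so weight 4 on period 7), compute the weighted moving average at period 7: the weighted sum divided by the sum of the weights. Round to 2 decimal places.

69.17

Weighted sum: 3·13 + 5·15 + 4·179 = 39 + 75 + 716 = 830
Weight total: 3 + 5 + 4 = 12
WMA = 830 / 12 = 69.17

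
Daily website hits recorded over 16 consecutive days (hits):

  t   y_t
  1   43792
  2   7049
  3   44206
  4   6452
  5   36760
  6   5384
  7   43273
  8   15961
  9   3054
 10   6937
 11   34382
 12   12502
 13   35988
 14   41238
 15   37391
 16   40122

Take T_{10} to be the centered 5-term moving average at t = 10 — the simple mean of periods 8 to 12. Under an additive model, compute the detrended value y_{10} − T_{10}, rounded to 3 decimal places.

-7630.200

Trend T_10 = (15961 + 3054 + 6937 + 34382 + 12502) / 5 = 72836/5 = 14567.20000
Detrended value: 6937 − 14567.20000 = -7630.200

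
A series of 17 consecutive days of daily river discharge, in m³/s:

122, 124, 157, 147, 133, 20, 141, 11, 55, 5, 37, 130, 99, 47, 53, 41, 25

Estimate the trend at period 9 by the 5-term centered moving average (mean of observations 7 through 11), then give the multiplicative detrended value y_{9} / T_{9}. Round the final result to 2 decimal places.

1.10

Trend T_9 = (141 + 11 + 55 + 5 + 37) / 5 = 249/5 = 49.8000
Ratio to trend: 55 / 49.8000 = 1.10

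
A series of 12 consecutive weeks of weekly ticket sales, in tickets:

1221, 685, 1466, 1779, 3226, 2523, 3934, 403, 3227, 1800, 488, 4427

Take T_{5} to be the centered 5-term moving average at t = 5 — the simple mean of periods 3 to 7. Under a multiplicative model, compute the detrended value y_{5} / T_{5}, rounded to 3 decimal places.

1.248

Trend T_5 = (1466 + 1779 + 3226 + 2523 + 3934) / 5 = 12928/5 = 2585.60000
Ratio to trend: 3226 / 2585.60000 = 1.248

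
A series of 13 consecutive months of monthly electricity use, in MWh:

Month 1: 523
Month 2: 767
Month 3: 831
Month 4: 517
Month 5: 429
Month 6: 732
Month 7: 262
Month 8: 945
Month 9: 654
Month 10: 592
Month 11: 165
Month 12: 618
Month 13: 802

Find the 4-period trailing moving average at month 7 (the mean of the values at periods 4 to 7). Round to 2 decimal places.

485.00

Sum of periods 4–7: 517 + 429 + 732 + 262 = 1940
Divide by 4: 1940 / 4 = 485.00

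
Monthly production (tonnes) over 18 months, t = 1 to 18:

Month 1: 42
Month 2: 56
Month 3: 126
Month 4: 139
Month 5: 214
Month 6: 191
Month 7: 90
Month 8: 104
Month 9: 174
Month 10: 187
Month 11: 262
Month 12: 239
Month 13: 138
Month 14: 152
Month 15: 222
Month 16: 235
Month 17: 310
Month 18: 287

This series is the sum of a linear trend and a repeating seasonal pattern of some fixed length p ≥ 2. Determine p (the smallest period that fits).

First differences y_{t+1} − y_t: 14, 70, 13, 75, -23, -101, 14, 70, 13, 75, -23, -101, 14, 70, …
The difference pattern repeats every 6 terms and not for any smaller step, so p = 6.

6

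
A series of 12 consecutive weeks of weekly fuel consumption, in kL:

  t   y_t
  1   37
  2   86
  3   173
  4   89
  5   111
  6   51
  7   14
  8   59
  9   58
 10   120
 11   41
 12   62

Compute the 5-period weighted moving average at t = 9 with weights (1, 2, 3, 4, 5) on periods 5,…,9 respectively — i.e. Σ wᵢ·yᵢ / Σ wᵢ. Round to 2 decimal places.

52.07

Weighted sum: 1·111 + 2·51 + 3·14 + 4·59 + 5·58 = 111 + 102 + 42 + 236 + 290 = 781
Weight total: 1 + 2 + 3 + 4 + 5 = 15
WMA = 781 / 15 = 52.07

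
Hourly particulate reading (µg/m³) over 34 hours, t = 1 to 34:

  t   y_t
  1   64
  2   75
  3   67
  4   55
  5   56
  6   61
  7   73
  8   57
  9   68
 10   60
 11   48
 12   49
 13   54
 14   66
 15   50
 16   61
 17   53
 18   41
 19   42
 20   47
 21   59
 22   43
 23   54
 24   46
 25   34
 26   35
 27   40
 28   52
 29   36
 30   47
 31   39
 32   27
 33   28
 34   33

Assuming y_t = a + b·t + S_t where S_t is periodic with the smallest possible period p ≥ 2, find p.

First differences y_{t+1} − y_t: 11, -8, -12, 1, 5, 12, -16, 11, -8, -12, 1, 5, 12, -16, 11, -8, …
The difference pattern repeats every 7 terms and not for any smaller step, so p = 7.

7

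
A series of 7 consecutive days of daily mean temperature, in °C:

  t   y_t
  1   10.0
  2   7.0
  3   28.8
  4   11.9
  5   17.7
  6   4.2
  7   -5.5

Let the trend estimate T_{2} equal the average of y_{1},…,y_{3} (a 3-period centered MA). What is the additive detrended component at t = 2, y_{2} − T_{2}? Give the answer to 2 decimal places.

-8.27

Trend T_2 = (10.0 + 7.0 + 28.8) / 3 = 45.8/3 = 15.2667
Detrended value: 7.0 − 15.2667 = -8.27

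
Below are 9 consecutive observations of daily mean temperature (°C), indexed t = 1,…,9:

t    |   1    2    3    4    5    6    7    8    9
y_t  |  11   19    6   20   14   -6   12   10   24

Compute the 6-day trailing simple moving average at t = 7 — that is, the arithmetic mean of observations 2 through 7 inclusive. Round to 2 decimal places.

Sum of periods 2–7: 19 + 6 + 20 + 14 + (-6) + 12 = 65
Divide by 6: 65 / 6 = 10.83

10.83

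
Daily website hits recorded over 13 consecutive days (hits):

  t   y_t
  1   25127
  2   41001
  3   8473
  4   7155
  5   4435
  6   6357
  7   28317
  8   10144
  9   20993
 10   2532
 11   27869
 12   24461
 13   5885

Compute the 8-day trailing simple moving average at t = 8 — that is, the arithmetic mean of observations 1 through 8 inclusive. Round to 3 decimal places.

Sum of periods 1–8: 25127 + 41001 + 8473 + 7155 + 4435 + 6357 + 28317 + 10144 = 131009
Divide by 8: 131009 / 8 = 16376.125

16376.125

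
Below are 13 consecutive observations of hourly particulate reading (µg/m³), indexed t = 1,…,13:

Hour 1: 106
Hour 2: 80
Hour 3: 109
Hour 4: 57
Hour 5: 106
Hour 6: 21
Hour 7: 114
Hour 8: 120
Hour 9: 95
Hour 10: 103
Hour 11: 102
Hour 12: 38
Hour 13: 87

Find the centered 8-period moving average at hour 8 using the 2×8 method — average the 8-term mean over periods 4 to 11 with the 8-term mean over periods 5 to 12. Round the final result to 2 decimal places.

Sum over 4–11: 57 + 106 + 21 + 114 + 120 + 95 + 103 + 102 = 718
Sum over 5–12: 106 + 21 + 114 + 120 + 95 + 103 + 102 + 38 = 699
CMA at t=8 = (718 + 699) / (2·8) = 1417 / 16 = 88.56

88.56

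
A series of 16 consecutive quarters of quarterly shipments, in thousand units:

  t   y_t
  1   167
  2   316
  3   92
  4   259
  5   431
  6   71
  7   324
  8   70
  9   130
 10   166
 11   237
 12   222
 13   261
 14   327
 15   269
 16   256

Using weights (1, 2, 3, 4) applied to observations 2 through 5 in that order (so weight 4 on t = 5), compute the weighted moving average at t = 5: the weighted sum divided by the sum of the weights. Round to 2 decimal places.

Weighted sum: 1·316 + 2·92 + 3·259 + 4·431 = 316 + 184 + 777 + 1724 = 3001
Weight total: 1 + 2 + 3 + 4 = 10
WMA = 3001 / 10 = 300.10

300.10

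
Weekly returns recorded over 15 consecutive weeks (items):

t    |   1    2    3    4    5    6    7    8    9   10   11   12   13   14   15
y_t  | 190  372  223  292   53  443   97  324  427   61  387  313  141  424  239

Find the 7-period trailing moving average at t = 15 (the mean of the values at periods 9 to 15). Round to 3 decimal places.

284.571

Sum of periods 9–15: 427 + 61 + 387 + 313 + 141 + 424 + 239 = 1992
Divide by 7: 1992 / 7 = 284.571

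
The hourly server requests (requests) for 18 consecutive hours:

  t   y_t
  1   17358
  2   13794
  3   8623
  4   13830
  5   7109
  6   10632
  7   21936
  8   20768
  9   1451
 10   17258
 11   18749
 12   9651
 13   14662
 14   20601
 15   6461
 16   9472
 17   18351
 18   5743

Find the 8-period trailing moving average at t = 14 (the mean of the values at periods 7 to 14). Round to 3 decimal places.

15634.500

Sum of periods 7–14: 21936 + 20768 + 1451 + 17258 + 18749 + 9651 + 14662 + 20601 = 125076
Divide by 8: 125076 / 8 = 15634.500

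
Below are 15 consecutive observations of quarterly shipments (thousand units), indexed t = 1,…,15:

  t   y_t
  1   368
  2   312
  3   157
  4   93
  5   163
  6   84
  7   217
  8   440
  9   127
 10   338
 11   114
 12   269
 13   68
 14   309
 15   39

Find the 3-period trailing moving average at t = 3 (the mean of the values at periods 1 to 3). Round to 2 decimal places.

Sum of periods 1–3: 368 + 312 + 157 = 837
Divide by 3: 837 / 3 = 279.00

279.00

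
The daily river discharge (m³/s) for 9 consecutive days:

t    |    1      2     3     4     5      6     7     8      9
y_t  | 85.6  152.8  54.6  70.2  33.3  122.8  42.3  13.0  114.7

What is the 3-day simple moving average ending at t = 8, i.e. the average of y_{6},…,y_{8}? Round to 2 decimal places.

59.37

Sum of periods 6–8: 122.8 + 42.3 + 13.0 = 178.1
Divide by 3: 178.1 / 3 = 59.37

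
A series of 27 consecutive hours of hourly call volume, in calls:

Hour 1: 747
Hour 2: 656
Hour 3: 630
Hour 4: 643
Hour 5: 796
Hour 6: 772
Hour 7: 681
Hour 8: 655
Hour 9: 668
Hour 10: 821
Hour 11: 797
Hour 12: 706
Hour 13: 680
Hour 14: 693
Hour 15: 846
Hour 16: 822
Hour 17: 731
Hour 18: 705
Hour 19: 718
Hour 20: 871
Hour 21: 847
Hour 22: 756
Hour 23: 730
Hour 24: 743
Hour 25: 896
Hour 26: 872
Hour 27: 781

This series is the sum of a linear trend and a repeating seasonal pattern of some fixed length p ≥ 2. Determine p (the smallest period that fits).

5

First differences y_{t+1} − y_t: -91, -26, 13, 153, -24, -91, -26, 13, 153, -24, -91, -26, …
The difference pattern repeats every 5 terms and not for any smaller step, so p = 5.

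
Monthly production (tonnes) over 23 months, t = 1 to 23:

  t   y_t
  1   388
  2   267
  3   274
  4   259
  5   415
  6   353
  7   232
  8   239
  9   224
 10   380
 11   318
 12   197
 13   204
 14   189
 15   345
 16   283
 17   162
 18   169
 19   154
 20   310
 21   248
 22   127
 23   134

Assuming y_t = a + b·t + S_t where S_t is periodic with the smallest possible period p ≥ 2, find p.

5

First differences y_{t+1} − y_t: -121, 7, -15, 156, -62, -121, 7, -15, 156, -62, -121, 7, …
The difference pattern repeats every 5 terms and not for any smaller step, so p = 5.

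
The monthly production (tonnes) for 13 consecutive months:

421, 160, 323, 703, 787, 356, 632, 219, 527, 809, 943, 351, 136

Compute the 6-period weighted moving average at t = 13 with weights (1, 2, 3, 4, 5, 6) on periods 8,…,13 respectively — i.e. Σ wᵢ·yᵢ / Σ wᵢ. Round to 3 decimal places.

Weighted sum: 1·219 + 2·527 + 3·809 + 4·943 + 5·351 + 6·136 = 219 + 1054 + 2427 + 3772 + 1755 + 816 = 10043
Weight total: 1 + 2 + 3 + 4 + 5 + 6 = 21
WMA = 10043 / 21 = 478.238

478.238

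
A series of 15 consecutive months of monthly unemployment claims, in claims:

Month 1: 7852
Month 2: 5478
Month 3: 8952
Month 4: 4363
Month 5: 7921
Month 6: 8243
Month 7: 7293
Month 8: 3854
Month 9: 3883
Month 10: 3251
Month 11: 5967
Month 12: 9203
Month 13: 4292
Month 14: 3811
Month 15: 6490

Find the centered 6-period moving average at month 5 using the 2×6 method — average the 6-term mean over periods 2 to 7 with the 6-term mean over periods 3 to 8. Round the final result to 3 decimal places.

6906.333

Sum over 2–7: 5478 + 8952 + 4363 + 7921 + 8243 + 7293 = 42250
Sum over 3–8: 8952 + 4363 + 7921 + 8243 + 7293 + 3854 = 40626
CMA at t=5 = (42250 + 40626) / (2·6) = 82876 / 12 = 6906.333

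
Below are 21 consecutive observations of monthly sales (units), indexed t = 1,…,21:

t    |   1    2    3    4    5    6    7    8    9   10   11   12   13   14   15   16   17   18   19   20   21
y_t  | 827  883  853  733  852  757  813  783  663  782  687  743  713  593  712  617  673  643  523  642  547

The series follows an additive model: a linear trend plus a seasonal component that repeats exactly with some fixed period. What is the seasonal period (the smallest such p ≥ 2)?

5

First differences y_{t+1} − y_t: 56, -30, -120, 119, -95, 56, -30, -120, 119, -95, 56, -30, …
The difference pattern repeats every 5 terms and not for any smaller step, so p = 5.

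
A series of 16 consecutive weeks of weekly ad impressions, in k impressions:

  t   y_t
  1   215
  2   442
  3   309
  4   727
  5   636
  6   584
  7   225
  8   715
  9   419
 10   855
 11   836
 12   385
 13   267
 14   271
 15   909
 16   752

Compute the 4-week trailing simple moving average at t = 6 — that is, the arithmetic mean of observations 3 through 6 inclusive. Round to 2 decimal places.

564.00

Sum of periods 3–6: 309 + 727 + 636 + 584 = 2256
Divide by 4: 2256 / 4 = 564.00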